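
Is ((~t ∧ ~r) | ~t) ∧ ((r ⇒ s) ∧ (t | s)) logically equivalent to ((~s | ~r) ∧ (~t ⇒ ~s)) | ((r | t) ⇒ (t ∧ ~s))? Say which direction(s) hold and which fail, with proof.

(→) This fails. Under t = F, s = T, r = T, the left side is true but the right side is false.

(←) This fails. Under t = F, s = F, r = F, the left side is false but the right side is true.

(⇒) fails and (⇐) fails.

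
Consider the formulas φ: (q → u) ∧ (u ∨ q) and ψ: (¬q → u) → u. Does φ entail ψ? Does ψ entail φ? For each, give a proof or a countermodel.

(⇒) holds; (⇐) fails.

[⇒] Assume the antecedent. If u is true, (¬q → u) → u reduces to true regardless of the other variables. If u is false, the antecedent cannot hold. Either way (¬q → u) → u holds.

[⇐] This fails. Under u = F, q = F, the left side is false but the right side is true.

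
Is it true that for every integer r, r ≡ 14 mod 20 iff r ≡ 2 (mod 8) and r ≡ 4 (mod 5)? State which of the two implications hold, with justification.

(⇒) fails; (⇐) holds.

(⇐) If r ≡ 2 (mod 8) and r ≡ 4 (mod 5), then by the Chinese remainder theorem r ≡ 34 (mod 40). Since 34 ≡ 14 (mod 20) and 20 ∣ 40, we get r ≡ 14 (mod 20).

(⇒) This fails: r = 14 gives 14 ≡ 14 (mod 20) but 14 ≡ 6 (mod 8), so the conjunction on the right does not hold.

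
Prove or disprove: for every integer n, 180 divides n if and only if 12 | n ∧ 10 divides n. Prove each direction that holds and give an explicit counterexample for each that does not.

Not equivalent: only (⇒) holds.

[⇐] This fails: take n = 60. Both 12 ∣ 60 and 10 ∣ 60, yet 60 is not a multiple of 180 (since 60 = 0·180 + 60), so 180 ∤ 60.

[⇒] If 180 ∣ n, write n = 180q. Since 180 = 15·12, n = 12·(15q), so 12 ∣ n; and since 180 = 18·10, n = 10·(18q), so 10 ∣ n.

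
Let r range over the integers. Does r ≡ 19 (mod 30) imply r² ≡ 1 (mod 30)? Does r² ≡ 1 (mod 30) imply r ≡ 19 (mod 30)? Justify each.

[⇒] Suppose r ≡ 19 (mod 30). Write r = 30j + 19. Then (30j + 19)² = 900j² + 1140j + 361 = 30(30j² + 38j + 12) + 1, so r² ≡ 1 (mod 30).

[⇐] This fails: take r = 1. Then 1² = 1 ≡ 1 (mod 30), yet 1 ≡ 1 (mod 30), not 19.

The forward direction holds; the converse fails.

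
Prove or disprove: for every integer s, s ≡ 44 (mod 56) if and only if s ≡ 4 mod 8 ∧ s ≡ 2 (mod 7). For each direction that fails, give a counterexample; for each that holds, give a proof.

Both implications hold.

(⇒) Suppose s ≡ 44 (mod 56); write s = 56j + 44. Since 8 ∣ 56, reducing mod 8 gives s ≡ 44 ≡ 4 (mod 8); since 7 ∣ 56, reducing mod 7 gives s ≡ 44 ≡ 2 (mod 7).

(⇐) Conversely, if s ≡ 4 (mod 8) and s ≡ 2 (mod 7), then by the Chinese remainder theorem s ≡ 44 (mod 56). This is exactly s ≡ 44 (mod 56).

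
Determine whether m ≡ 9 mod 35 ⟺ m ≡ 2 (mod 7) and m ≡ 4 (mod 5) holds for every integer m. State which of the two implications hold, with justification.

(⟹) Suppose m ≡ 9 (mod 35); write m = 35j + 9. Since 7 ∣ 35, reducing mod 7 gives m ≡ 9 ≡ 2 (mod 7); since 5 ∣ 35, reducing mod 5 gives m ≡ 9 ≡ 4 (mod 5).

(⟸) Conversely, if m ≡ 2 (mod 7) and m ≡ 4 (mod 5), then by the Chinese remainder theorem m ≡ 9 (mod 35). This is exactly m ≡ 9 (mod 35).

Both directions hold; the statement is true.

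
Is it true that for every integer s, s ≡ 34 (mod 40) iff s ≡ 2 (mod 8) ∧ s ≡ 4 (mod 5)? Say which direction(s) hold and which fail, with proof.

[⇒] Suppose s ≡ 34 (mod 40); write s = 40j + 34. Since 8 ∣ 40, reducing mod 8 gives s ≡ 34 ≡ 2 (mod 8); since 5 ∣ 40, reducing mod 5 gives s ≡ 34 ≡ 4 (mod 5).

[⇐] Conversely, if s ≡ 2 (mod 8) and s ≡ 4 (mod 5), then by the Chinese remainder theorem s ≡ 34 (mod 40). This is exactly s ≡ 34 (mod 40).

Both directions hold.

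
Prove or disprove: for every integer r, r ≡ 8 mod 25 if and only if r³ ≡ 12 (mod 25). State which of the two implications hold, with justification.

Both directions hold; the statement is true.

Forward direction. Suppose r ≡ 8 mod 25. Write r = 25j + 8. Then (25j + 8)³ = 15625j³ + 15000j² + 4800j + 512 = 25(625j³ + 600j² + 192j + 20) + 12, so r³ ≡ 12 (mod 25).

Converse. Suppose r³ ≡ 12 (mod 25). The only residue r in {0, …, 24} with r³ ≡ 12 (mod 25) is r = 8, so r ≡ 8 (mod 25).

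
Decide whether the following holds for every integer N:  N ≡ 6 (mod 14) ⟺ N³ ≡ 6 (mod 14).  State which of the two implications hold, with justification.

Converse. This fails: take N = 10. Then 10³ = 1000 ≡ 6 (mod 14), yet 10 ≡ 10 (mod 14), not 6.

Forward direction. Suppose N ≡ 6 (mod 14). Write N = 14j + 6. Then (14j + 6)³ = 2744j³ + 3528j² + 1512j + 216 = 14(196j³ + 252j² + 108j + 15) + 6, so N³ ≡ 6 (mod 14).

Not equivalent: only (⇒) holds.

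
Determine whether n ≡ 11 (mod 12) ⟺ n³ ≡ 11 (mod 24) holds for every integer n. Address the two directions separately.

Not equivalent: only (⇐) holds.

(←) The residues r modulo 24 with r³ ≡ 11 (mod 24) are exactly {11}, and each is ≡ 11 (mod 12).

(→) This fails: take n = 23. Then 23 ≡ 11 (mod 12), but 23³ = 12167 ≡ 23 (mod 24), not 11.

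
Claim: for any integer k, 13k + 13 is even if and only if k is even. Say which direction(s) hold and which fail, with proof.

(⇒) This fails: k = 3 gives 13k + 13 = 52, which is even, but 3 is odd, not even.

(⇐) This also fails: k = 2 is even, but 13k + 13 = 39 is odd, not even.

Both directions fail.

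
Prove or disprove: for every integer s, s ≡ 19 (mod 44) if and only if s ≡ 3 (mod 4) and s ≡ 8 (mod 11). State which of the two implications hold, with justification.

(⟹) Suppose s ≡ 19 (mod 44); write s = 44j + 19. Since 4 ∣ 44, reducing mod 4 gives s ≡ 19 ≡ 3 (mod 4); since 11 ∣ 44, reducing mod 11 gives s ≡ 19 ≡ 8 (mod 11).

(⟸) Conversely, if s ≡ 3 (mod 4) and s ≡ 8 (mod 11), then by the Chinese remainder theorem s ≡ 19 (mod 44). This is exactly s ≡ 19 (mod 44).

Equivalent; both directions hold.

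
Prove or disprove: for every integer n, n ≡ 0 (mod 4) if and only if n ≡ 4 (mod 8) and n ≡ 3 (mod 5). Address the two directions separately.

[⇒] This fails: n = 0 gives 0 ≡ 0 (mod 4) but 0 ≡ 0 (mod 8), so the conjunction on the right does not hold.

[⇐] Conversely, if n ≡ 4 (mod 8) and n ≡ 3 (mod 5), then by the Chinese remainder theorem n ≡ 28 (mod 40). Since 28 ≡ 0 (mod 4) and 4 ∣ 40, we get n ≡ 0 (mod 4).

Only the reverse direction holds.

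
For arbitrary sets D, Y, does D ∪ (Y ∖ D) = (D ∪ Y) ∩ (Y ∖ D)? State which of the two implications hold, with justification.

(⟹) This inclusion fails. Take D = {1}, Y = ∅; then 1 ∈ D ∪ (Y ∖ D) but 1 ∉ (D ∪ Y) ∩ (Y ∖ D).

(⟸) Let x ∈ (D ∪ Y) ∩ (Y ∖ D). Then x ∈ Y and x ∉ D, from which x ∈ D ∪ (Y ∖ D).

Only the reverse inclusion holds.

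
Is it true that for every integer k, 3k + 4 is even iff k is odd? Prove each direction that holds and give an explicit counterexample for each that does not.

Both directions fail.

(⟹) This fails: k = 2 gives 3k + 4 = 10, which is even, but 2 is even, not odd.

(⟸) This also fails: k = 3 is odd, but 3k + 4 = 13 is odd, not even.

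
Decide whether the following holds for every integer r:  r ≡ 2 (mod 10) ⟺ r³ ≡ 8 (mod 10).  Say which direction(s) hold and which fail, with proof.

(→) Suppose r ≡ 2 (mod 10). Write r = 10j + 2. Then (10j + 2)³ = 1000j³ + 600j² + 120j + 8 = 10(100j³ + 60j² + 12j) + 8, so r³ ≡ 8 (mod 10).

(←) Conversely, suppose r³ ≡ 8 (mod 10). The only residue r in {0, …, 9} with r³ ≡ 8 (mod 10) is r = 2, so r ≡ 2 (mod 10).

Both directions hold; the statement is true.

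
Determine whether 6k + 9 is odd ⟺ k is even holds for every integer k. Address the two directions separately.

(⇒) fails; (⇐) holds.

[⇒] This fails: take k = 3. Then 6k + 9 = 27, which is odd, yet k = 3 is odd, not even.

[⇐] Suppose k is even. Since 6 is even, 6k is even for every k, so 6k + 9 has the same parity as 9, which is odd. Hence 6k + 9 is odd.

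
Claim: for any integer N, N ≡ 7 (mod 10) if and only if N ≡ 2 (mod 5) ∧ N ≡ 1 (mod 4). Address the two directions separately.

Not equivalent: only (⇐) holds.

(⟹) This fails: N = 7 gives 7 ≡ 7 (mod 10) but 7 ≡ 3 (mod 4), so the conjunction on the right does not hold.

(⟸) Conversely, if N ≡ 2 (mod 5) and N ≡ 1 (mod 4), then by the Chinese remainder theorem N ≡ 17 (mod 20). Since 17 ≡ 7 (mod 10) and 10 ∣ 20, we get N ≡ 7 (mod 10).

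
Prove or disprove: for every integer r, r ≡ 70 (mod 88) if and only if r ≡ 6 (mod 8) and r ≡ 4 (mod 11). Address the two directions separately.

(⟹) Suppose r ≡ 70 (mod 88); write r = 88j + 70. Since 8 ∣ 88, reducing mod 8 gives r ≡ 70 ≡ 6 (mod 8); since 11 ∣ 88, reducing mod 11 gives r ≡ 70 ≡ 4 (mod 11).

(⟸) Conversely, if r ≡ 6 (mod 8) and r ≡ 4 (mod 11), then by the Chinese remainder theorem r ≡ 70 (mod 88). This is exactly r ≡ 70 (mod 88).

Both directions hold; the statement is true.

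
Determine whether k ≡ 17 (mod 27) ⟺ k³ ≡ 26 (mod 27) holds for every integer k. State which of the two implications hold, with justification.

[⇒] Suppose k ≡ 17 (mod 27). Write k = 27j + 17. Then (27j + 17)³ = 19683j³ + 37179j² + 23409j + 4913 = 27(729j³ + 1377j² + 867j + 181) + 26, so k³ ≡ 26 (mod 27).

[⇐] This fails: take k = 8. Then 8³ = 512 ≡ 26 (mod 27), yet 8 ≡ 8 (mod 27), not 17.

(⇒) holds; (⇐) fails.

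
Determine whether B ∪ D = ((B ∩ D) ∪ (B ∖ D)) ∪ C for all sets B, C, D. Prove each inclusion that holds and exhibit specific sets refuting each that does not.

(⟹) This inclusion fails. Take B = ∅, C = ∅, D = {1}; then 1 ∈ B ∪ D but 1 ∉ ((B ∩ D) ∪ (B ∖ D)) ∪ C.

(⟸) This inclusion fails. Take B = ∅, C = {1}, D = ∅; then 1 ∈ ((B ∩ D) ∪ (B ∖ D)) ∪ C but 1 ∉ B ∪ D.

Both inclusions fail.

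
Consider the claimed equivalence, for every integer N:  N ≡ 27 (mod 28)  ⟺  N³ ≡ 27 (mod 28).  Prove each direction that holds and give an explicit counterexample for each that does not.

(⇒) holds; (⇐) fails.

(⟹) Suppose N ≡ 27 (mod 28). Write N = 28j + 27. Then (28j + 27)³ = 21952j³ + 63504j² + 61236j + 19683 = 28(784j³ + 2268j² + 2187j + 702) + 27, so N³ ≡ 27 (mod 28).

(⟸) This fails: take N = 3. Then 3³ = 27 ≡ 27 (mod 28), yet 3 ≡ 3 (mod 28), not 27.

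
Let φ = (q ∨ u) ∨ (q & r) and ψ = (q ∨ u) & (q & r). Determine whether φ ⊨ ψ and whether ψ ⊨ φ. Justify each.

[⇒] This fails. Under q = T, r = F, u = F, the left side is true but the right side is false.

[⇐] Assume the antecedent. If q is true, (q ∨ u) ∨ (q & r) reduces to true regardless of the other variables. If q is false, the antecedent cannot hold. Either way (q ∨ u) ∨ (q & r) holds.

The forward direction fails; the converse holds.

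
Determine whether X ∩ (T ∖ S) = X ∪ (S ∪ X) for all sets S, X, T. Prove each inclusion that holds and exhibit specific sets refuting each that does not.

(⊆) Let x ∈ X ∩ (T ∖ S). Then x ∈ X ∩ T and x ∉ S, from which x ∈ X ∪ (S ∪ X).

(⊇) This inclusion fails. Take S = {1}, X = ∅, T = ∅; then 1 ∈ X ∪ (S ∪ X) but 1 ∉ X ∩ (T ∖ S).

(⊆) holds; (⊇) fails.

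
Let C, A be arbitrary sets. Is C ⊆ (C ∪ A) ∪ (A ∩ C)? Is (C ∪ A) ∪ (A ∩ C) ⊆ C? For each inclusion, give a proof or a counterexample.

The sets are not equal: only the forward inclusion holds.

Forward inclusion. Let x ∈ C. Then either x ∈ C and x ∉ A; or x ∈ C ∩ A. In each case x ∈ (C ∪ A) ∪ (A ∩ C), so C ⊆ (C ∪ A) ∪ (A ∩ C).

Reverse inclusion. This inclusion fails. Take C = ∅, A = {1}; then 1 ∈ (C ∪ A) ∪ (A ∩ C) but 1 ∉ C.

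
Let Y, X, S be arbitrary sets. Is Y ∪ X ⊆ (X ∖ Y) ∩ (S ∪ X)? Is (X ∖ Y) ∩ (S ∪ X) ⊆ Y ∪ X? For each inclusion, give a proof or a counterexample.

(⊆) This inclusion fails. Take Y = {1}, X = ∅, S = ∅; then 1 ∈ Y ∪ X but 1 ∉ (X ∖ Y) ∩ (S ∪ X).

(⊇) Let x ∈ (X ∖ Y) ∩ (S ∪ X). Then either x ∈ X and x ∉ Y, S; or x ∈ X ∩ S and x ∉ Y. In each case x ∈ Y ∪ X, so (X ∖ Y) ∩ (S ∪ X) ⊆ Y ∪ X.

(⊆) fails; (⊇) holds.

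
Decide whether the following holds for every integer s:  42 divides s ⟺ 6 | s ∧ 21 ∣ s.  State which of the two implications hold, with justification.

Forward direction. If 42 ∣ s, write s = 42q. Since 42 = 7·6, s = 6·(7q), so 6 ∣ s; and since 42 = 2·21, s = 21·(2q), so 21 ∣ s.

Converse. Suppose 6 ∣ s and 21 ∣ s. Any common multiple of 6 and 21 is a multiple of their lcm; here lcm(6, 21) = 6·21/gcd(6, 21) = 126/3 = 42, so 42 ∣ s.

Equivalent; both directions hold.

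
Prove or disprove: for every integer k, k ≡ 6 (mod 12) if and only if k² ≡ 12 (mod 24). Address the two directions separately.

(⟸) The residues r modulo 24 with r² ≡ 12 (mod 24) are exactly {6, 18}, and each is ≡ 6 (mod 12).

(⟹) Suppose k ≡ 6 (mod 12). Working modulo 24, k ∈ {6, 18}; for each such r, r² ≡ 12 (mod 24).

Both directions hold; the statement is true.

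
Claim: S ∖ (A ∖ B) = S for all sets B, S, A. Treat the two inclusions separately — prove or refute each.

The sets are not equal: only the forward inclusion holds.

(⟹) Let x ∈ S ∖ (A ∖ B). Then either x ∈ S and x ∉ B, A; or x ∈ B ∩ S and x ∉ A; or x ∈ B ∩ S ∩ A. In each case x ∈ S, so S ∖ (A ∖ B) ⊆ S.

(⟸) This inclusion fails. Take B = ∅, S = {1}, A = {1}; then 1 ∈ S but 1 ∉ S ∖ (A ∖ B).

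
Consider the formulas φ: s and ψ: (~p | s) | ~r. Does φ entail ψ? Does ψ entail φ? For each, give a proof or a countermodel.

[⇐] This fails. Under r = F, s = F, p = F, the left side is false but the right side is true.

[⇒] Assume the antecedent. If r is true, the antecedent forces (r = T, s = T, p = F) or (r = T, s = T, p = T), and (~p | s) | ~r holds there. If r is false, (~p | s) | ~r reduces to true regardless of the other variables. Either way (~p | s) | ~r holds.

The forward direction holds; the converse fails.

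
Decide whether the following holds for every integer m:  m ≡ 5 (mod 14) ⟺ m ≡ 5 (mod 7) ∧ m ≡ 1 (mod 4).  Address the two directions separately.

[⇒] This fails: m = 19 gives 19 ≡ 5 (mod 14) but 19 ≡ 3 (mod 4), so the conjunction on the right does not hold.

[⇐] Conversely, if m ≡ 5 (mod 7) and m ≡ 1 (mod 4), then by the Chinese remainder theorem m ≡ 5 (mod 28). Since 5 ≡ 5 (mod 14) and 14 ∣ 28, we get m ≡ 5 (mod 14).

Only the converse holds.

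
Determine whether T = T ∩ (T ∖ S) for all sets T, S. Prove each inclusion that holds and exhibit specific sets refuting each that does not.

Forward inclusion. This inclusion fails. Take T = {1}, S = {1}; then 1 ∈ T but 1 ∉ T ∩ (T ∖ S).

Reverse inclusion. Let x ∈ T ∩ (T ∖ S). Then x ∈ T and x ∉ S, from which x ∈ T.

Only the reverse inclusion holds.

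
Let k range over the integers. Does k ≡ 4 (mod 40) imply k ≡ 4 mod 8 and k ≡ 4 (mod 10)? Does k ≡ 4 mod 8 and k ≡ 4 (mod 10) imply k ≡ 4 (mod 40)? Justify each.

Both implications hold.

[⇒] Suppose k ≡ 4 (mod 40); write k = 40j + 4. Since 8 ∣ 40, reducing mod 8 gives k ≡ 4 (mod 8); since 10 ∣ 40, reducing mod 10 gives k ≡ 4 (mod 10).

[⇐] Conversely, if k ≡ 4 (mod 8) and k ≡ 4 (mod 10), then by the Chinese remainder theorem k ≡ 4 (mod 40). This is exactly k ≡ 4 (mod 40).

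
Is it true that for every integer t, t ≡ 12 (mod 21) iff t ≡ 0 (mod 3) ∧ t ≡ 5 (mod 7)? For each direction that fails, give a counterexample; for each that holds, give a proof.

Both implications hold.

(⟹) Suppose t ≡ 12 (mod 21); write t = 21j + 12. Since 3 ∣ 21, reducing mod 3 gives t ≡ 12 ≡ 0 (mod 3); since 7 ∣ 21, reducing mod 7 gives t ≡ 12 ≡ 5 (mod 7).

(⟸) Conversely, if t ≡ 0 (mod 3) and t ≡ 5 (mod 7), then by the Chinese remainder theorem t ≡ 12 (mod 21). This is exactly t ≡ 12 (mod 21).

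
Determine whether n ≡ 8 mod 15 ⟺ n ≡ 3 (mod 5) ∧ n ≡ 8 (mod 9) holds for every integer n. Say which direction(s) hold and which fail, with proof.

(⇒) fails; (⇐) holds.

(⇒) This fails: n = 38 gives 38 ≡ 8 (mod 15) but 38 ≡ 2 (mod 9), so the conjunction on the right does not hold.

(⇐) Conversely, if n ≡ 3 (mod 5) and n ≡ 8 (mod 9), then by the Chinese remainder theorem n ≡ 8 (mod 45). Since 8 ≡ 8 (mod 15) and 15 ∣ 45, we get n ≡ 8 (mod 15).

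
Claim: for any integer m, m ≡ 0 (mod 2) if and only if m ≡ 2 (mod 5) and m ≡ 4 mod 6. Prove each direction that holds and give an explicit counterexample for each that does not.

Only the reverse direction holds.

[⇐] If m ≡ 2 (mod 5) and m ≡ 4 (mod 6), then by the Chinese remainder theorem m ≡ 22 (mod 30). Since 22 ≡ 0 (mod 2) and 2 ∣ 30, we get m ≡ 0 (mod 2).

[⇒] This fails: m = 0 gives 0 ≡ 0 (mod 2) but 0 ≡ 0 (mod 5), so the conjunction on the right does not hold.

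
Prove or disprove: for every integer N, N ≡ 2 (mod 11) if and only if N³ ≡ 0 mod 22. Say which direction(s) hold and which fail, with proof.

Neither implication holds.

[⇒] This fails: take N = 2. Then 2 ≡ 2 (mod 11), but 2³ = 8 ≡ 8 (mod 22), not 0.

[⇐] This fails: take N = 0. Then 0³ = 0 ≡ 0 (mod 22), yet 0 ≡ 0 (mod 11), not 2.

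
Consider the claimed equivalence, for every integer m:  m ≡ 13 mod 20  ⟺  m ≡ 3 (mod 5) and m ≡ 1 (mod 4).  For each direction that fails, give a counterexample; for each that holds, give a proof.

The biconditional holds.

(⇐) If m ≡ 3 (mod 5) and m ≡ 1 (mod 4), then by the Chinese remainder theorem m ≡ 13 (mod 20). This is exactly m ≡ 13 (mod 20).

(⇒) Suppose m ≡ 13 (mod 20); write m = 20j + 13. Since 5 ∣ 20, reducing mod 5 gives m ≡ 13 ≡ 3 (mod 5); since 4 ∣ 20, reducing mod 4 gives m ≡ 13 ≡ 1 (mod 4).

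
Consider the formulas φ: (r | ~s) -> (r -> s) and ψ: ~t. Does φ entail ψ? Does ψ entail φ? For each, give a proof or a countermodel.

Both directions fail.

Forward direction. This fails. Under r = F, s = F, t = T, the left side is true but the right side is false.

Converse. This fails. Under r = T, s = F, t = F, the left side is false but the right side is true.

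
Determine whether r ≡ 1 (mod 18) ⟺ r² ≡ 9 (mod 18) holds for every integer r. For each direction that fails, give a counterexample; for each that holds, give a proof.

Neither implication holds.

[⇒] This fails: take r = 1. Then 1 ≡ 1 (mod 18), but 1² = 1 ≡ 1 (mod 18), not 9.

[⇐] This fails: take r = 3. Then 3² = 9 ≡ 9 (mod 18), yet 3 ≡ 3 (mod 18), not 1.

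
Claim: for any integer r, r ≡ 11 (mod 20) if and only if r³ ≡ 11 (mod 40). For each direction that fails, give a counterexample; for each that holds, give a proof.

Converse. The residues r modulo 40 with r³ ≡ 11 (mod 40) are exactly {11}, and each is ≡ 11 (mod 20).

Forward direction. This fails: take r = 31. Then 31 ≡ 11 (mod 20), but 31³ = 29791 ≡ 31 (mod 40), not 11.

The forward direction fails; the converse holds.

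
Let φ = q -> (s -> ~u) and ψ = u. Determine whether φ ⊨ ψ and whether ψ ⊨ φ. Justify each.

(⇒) This fails. Under q = F, u = F, s = F, the left side is true but the right side is false.

(⇐) This fails. Under q = T, u = T, s = T, the left side is false but the right side is true.

Neither direction holds.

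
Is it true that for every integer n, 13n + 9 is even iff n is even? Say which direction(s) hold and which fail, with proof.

Forward direction. This fails: n = 3 gives 13n + 9 = 48, which is even, but 3 is odd, not even.

Converse. This also fails: n = 4 is even, but 13n + 9 = 61 is odd, not even.

Neither direction holds.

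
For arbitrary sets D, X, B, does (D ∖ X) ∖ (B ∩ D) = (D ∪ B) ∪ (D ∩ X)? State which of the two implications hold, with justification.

Reverse inclusion. This inclusion fails. Take D = {1}, X = {1}, B = ∅; then 1 ∈ (D ∪ B) ∪ (D ∩ X) but 1 ∉ (D ∖ X) ∖ (B ∩ D).

Forward inclusion. Let x ∈ (D ∖ X) ∖ (B ∩ D). Then x ∈ D and x ∉ X, B, from which x ∈ (D ∪ B) ∪ (D ∩ X).

The sets are not equal: only the forward inclusion holds.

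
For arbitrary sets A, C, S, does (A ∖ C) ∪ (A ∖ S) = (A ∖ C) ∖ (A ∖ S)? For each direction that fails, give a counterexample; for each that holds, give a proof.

Reverse inclusion. Let x ∈ (A ∖ C) ∖ (A ∖ S). Then x ∈ A ∩ S and x ∉ C, from which x ∈ (A ∖ C) ∪ (A ∖ S).

Forward inclusion. This inclusion fails. Take A = {1}, C = ∅, S = ∅; then 1 ∈ (A ∖ C) ∪ (A ∖ S) but 1 ∉ (A ∖ C) ∖ (A ∖ S).

The sets are not equal: only the reverse inclusion holds.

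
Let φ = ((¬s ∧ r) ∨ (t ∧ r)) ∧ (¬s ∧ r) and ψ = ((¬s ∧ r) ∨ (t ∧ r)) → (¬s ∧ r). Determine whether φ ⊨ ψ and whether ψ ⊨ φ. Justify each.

Converse. This fails. Under s = F, t = F, r = F, the left side is false but the right side is true.

Forward direction. Assume the antecedent. If s is true, the antecedent cannot hold. If s is false, the consequent reduces to true regardless of the other variables. Either way the consequent holds.

The forward direction holds; the converse fails.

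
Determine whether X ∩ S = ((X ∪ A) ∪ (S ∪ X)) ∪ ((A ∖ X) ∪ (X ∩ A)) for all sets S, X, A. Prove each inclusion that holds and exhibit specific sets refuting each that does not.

(⊆) holds; (⊇) fails.

(⊆) Let x ∈ X ∩ S. Then either x ∈ S ∩ X and x ∉ A; or x ∈ S ∩ X ∩ A. In each case x ∈ ((X ∪ A) ∪ (S ∪ X)) ∪ ((A ∖ X) ∪ (X ∩ A)), so X ∩ S ⊆ ((X ∪ A) ∪ (S ∪ X)) ∪ ((A ∖ X) ∪ (X ∩ A)).

(⊇) This inclusion fails. Take S = {1}, X = ∅, A = ∅; then 1 ∈ ((X ∪ A) ∪ (S ∪ X)) ∪ ((A ∖ X) ∪ (X ∩ A)) but 1 ∉ X ∩ S.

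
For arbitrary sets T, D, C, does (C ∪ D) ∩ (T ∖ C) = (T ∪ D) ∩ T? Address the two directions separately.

(⊇) This inclusion fails. Take T = {1}, D = ∅, C = ∅; then 1 ∈ (T ∪ D) ∩ T but 1 ∉ (C ∪ D) ∩ (T ∖ C).

(⊆) Let x ∈ (C ∪ D) ∩ (T ∖ C). Then x ∈ T ∩ D and x ∉ C, from which x ∈ (T ∪ D) ∩ T.

Only the forward inclusion holds.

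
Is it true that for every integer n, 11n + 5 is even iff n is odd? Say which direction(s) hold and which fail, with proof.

Converse. Suppose n is odd; write n = 2j + 1. Then 11n + 5 = 11·(2j + 1) + 5 = 2·11j + 16, which is even.

Forward direction. Suppose 11n + 5 is even. Since 11 is odd, 11n and n have the same parity, so 11n + 5 ≡ n + 5 (mod 2). As 5 is odd, 11n + 5 is even exactly when n is odd. Thus n is odd.

Equivalent; both directions hold.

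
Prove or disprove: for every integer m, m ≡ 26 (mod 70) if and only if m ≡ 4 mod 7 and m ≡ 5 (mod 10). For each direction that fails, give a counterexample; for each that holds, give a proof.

Neither implication holds.

Forward direction. This fails: m = 26 gives 26 ≡ 26 (mod 70) but 26 ≡ 5 (mod 7), so the conjunction on the right does not hold.

Converse. This fails: m = 25 satisfies both congruences on the right (25 ≡ 4 mod 7 and 25 ≡ 5 mod 10) yet 25 ≡ 25 (mod 70), not 26.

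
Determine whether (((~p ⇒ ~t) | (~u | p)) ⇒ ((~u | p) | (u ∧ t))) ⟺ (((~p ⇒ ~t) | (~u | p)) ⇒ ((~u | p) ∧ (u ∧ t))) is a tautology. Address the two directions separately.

Only the converse holds.

(→) This fails. Under u = F, t = F, p = F, the left side is true but the right side is false.

(←) Assume the antecedent. If u is true, the antecedent forces (u = T, t = T, p = F) or (u = T, t = T, p = T), and the consequent holds there. If u is false, the antecedent cannot hold. Either way the consequent holds.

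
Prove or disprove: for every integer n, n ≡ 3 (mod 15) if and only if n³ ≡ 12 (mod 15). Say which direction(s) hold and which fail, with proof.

Equivalent; both directions hold.

(⇐) Suppose n³ ≡ 12 (mod 15). The only residue r in {0, …, 14} with r³ ≡ 12 (mod 15) is r = 3, so n ≡ 3 (mod 15).

(⇒) Suppose n ≡ 3 (mod 15). Write n = 15j + 3. Then (15j + 3)³ = 3375j³ + 2025j² + 405j + 27 = 15(225j³ + 135j² + 27j + 1) + 12, so n³ ≡ 12 (mod 15).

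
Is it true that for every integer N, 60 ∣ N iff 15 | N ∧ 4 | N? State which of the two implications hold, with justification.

(→) If 60 ∣ N, write N = 60q. Since 60 = 4·15, N = 15·(4q), so 15 ∣ N; and since 60 = 15·4, N = 4·(15q), so 4 ∣ N.

(←) Suppose 15 ∣ N and 4 ∣ N. Any common multiple of 15 and 4 is a multiple of their lcm; here gcd(15, 4) = 1, so lcm(15, 4) = 15·4 = 60, so 60 ∣ N.

The biconditional holds.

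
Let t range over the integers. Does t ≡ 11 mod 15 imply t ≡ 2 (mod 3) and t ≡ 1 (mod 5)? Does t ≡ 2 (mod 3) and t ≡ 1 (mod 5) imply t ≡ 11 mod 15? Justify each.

(←) If t ≡ 2 (mod 3) and t ≡ 1 (mod 5), then by the Chinese remainder theorem t ≡ 11 (mod 15). This is exactly t ≡ 11 (mod 15).

(→) Suppose t ≡ 11 (mod 15); write t = 15j + 11. Since 3 ∣ 15, reducing mod 3 gives t ≡ 11 ≡ 2 (mod 3); since 5 ∣ 15, reducing mod 5 gives t ≡ 11 ≡ 1 (mod 5).

The biconditional holds.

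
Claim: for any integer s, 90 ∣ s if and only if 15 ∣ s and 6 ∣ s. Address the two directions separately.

(⇒) holds; (⇐) fails.

(→) If 90 ∣ s, write s = 90q. Since 90 = 6·15, s = 15·(6q), so 15 ∣ s; and since 90 = 15·6, s = 6·(15q), so 6 ∣ s.

(←) This fails: take s = 30. Both 15 ∣ 30 and 6 ∣ 30, yet 30 is not a multiple of 90 (since 30 = 0·90 + 30), so 90 ∤ 30.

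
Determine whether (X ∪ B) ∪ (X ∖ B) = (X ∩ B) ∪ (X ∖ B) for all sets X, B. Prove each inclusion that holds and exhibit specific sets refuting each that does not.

(⊆) fails; (⊇) holds.

(⊆) This inclusion fails. Take X = ∅, B = {1}; then 1 ∈ (X ∪ B) ∪ (X ∖ B) but 1 ∉ (X ∩ B) ∪ (X ∖ B).

(⊇) Let x ∈ (X ∩ B) ∪ (X ∖ B). Then either x ∈ X and x ∉ B; or x ∈ X ∩ B. In each case x ∈ (X ∪ B) ∪ (X ∖ B), so (X ∩ B) ∪ (X ∖ B) ⊆ (X ∪ B) ∪ (X ∖ B).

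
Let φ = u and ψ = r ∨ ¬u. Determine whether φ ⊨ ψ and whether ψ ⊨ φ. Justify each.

(⇒) fails and (⇐) fails.

[⇒] This fails. Under u = T, r = F, the left side is true but the right side is false.

[⇐] This fails. Under u = F, r = F, the left side is false but the right side is true.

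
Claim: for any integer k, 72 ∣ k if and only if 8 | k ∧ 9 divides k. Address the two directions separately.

The biconditional holds.

[⇒] If 72 ∣ k, write k = 72q. Since 72 = 9·8, k = 8·(9q), so 8 ∣ k; and since 72 = 8·9, k = 9·(8q), so 9 ∣ k.

[⇐] Suppose 8 ∣ k and 9 ∣ k. Any common multiple of 8 and 9 is a multiple of their lcm; here gcd(8, 9) = 1, so lcm(8, 9) = 8·9 = 72, so 72 ∣ k.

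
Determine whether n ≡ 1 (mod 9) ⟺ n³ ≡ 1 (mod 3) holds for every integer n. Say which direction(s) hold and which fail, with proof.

(→) Suppose n ≡ 1 (mod 9). Then n³ ≡ 1³ = 1 (mod 9), and since 3 ∣ 9, also n³ ≡ 1 (mod 3).

(←) This fails: take n = 4. Then 4³ = 64 ≡ 1 (mod 3), yet 4 ≡ 4 (mod 9), not 1.

Only the forward implication holds.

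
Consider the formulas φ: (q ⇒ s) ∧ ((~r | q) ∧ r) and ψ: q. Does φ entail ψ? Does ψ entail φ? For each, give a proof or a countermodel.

The forward direction holds; the converse fails.

(⇒) Assume the antecedent. If s is true, the antecedent forces (s = T, r = T, q = T), and q holds there. If s is false, the antecedent cannot hold. Either way q holds.

(⇐) This fails. Under s = F, r = F, q = T, the left side is false but the right side is true.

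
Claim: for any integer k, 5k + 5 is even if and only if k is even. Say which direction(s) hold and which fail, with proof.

Both directions fail.

(⟹) This fails: k = 5 gives 5k + 5 = 30, which is even, but 5 is odd, not even.

(⟸) This also fails: k = 6 is even, but 5k + 5 = 35 is odd, not even.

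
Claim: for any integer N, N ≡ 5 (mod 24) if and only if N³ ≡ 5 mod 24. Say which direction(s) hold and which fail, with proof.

Both directions hold; the statement is true.

(→) Suppose N ≡ 5 (mod 24). Write N = 24j + 5. Then (24j + 5)³ = 13824j³ + 8640j² + 1800j + 125 = 24(576j³ + 360j² + 75j + 5) + 5, so N³ ≡ 5 (mod 24).

(←) Conversely, suppose N³ ≡ 5 (mod 24). The only residue r in {0, …, 23} with r³ ≡ 5 (mod 24) is r = 5, so N ≡ 5 (mod 24).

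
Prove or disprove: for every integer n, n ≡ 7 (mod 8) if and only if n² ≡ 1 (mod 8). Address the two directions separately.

Only the forward implication holds.

[⇒] Suppose n ≡ 7 (mod 8). Write n = 8j + 7. Then (8j + 7)² = 64j² + 112j + 49 = 8(8j² + 14j + 6) + 1, so n² ≡ 1 (mod 8).

[⇐] This fails: take n = 1. Then 1² = 1 ≡ 1 (mod 8), yet 1 ≡ 1 (mod 8), not 7.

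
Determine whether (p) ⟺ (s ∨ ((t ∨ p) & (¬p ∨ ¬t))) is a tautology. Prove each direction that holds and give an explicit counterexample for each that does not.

Neither implication holds.

[⇒] This fails. Under p = T, t = T, s = F, the left side is true but the right side is false.

[⇐] This fails. Under p = F, t = T, s = F, the left side is false but the right side is true.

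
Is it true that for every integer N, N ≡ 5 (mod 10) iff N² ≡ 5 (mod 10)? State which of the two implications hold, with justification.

(⇒) Suppose N ≡ 5 (mod 10). Write N = 10j + 5. Then (10j + 5)² = 100j² + 100j + 25 = 10(10j² + 10j + 2) + 5, so N² ≡ 5 (mod 10).

(⇐) Conversely, suppose N² ≡ 5 (mod 10). The only residue r in {0, …, 9} with r² ≡ 5 (mod 10) is r = 5, so N ≡ 5 (mod 10).

Both implications hold.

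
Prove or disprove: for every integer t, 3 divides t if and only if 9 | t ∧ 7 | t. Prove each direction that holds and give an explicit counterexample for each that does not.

The forward direction fails; the converse holds.

(⟹) This fails: take t = 3. Certainly 3 ∣ 3, but 9 ∤ 3.

(⟸) Suppose 9 ∣ t and 7 ∣ t. Any common multiple of 9 and 7 is a multiple of their lcm; here gcd(9, 7) = 1, so lcm(9, 7) = 9·7 = 63, so 63 ∣ t. Since 3 ∣ 63, it follows that 3 ∣ t.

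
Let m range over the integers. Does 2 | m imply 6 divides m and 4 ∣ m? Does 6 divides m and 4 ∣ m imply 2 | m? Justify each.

(⇐) Suppose 6 ∣ m and 4 ∣ m. Any common multiple of 6 and 4 is a multiple of their lcm; here lcm(6, 4) = 6·4/gcd(6, 4) = 24/2 = 12, so 12 ∣ m. Since 2 ∣ 12, it follows that 2 ∣ m.

(⇒) This fails: take m = 2. Certainly 2 ∣ 2, but 6 ∤ 2.

Only the converse holds.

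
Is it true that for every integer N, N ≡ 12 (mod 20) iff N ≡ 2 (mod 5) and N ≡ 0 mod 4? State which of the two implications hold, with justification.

Forward direction. Suppose N ≡ 12 (mod 20); write N = 20j + 12. Since 5 ∣ 20, reducing mod 5 gives N ≡ 12 ≡ 2 (mod 5); since 4 ∣ 20, reducing mod 4 gives N ≡ 12 ≡ 0 (mod 4).

Converse. If N ≡ 2 (mod 5) and N ≡ 0 (mod 4), then by the Chinese remainder theorem N ≡ 12 (mod 20). This is exactly N ≡ 12 (mod 20).

Equivalent; both directions hold.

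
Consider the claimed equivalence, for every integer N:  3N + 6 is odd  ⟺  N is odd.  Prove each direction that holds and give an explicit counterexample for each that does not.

Both directions hold; the statement is true.

[⇒] Suppose 3N + 6 is odd. Since 3 is odd, 3N and N have the same parity, so 3N + 6 ≡ N + 6 (mod 2). As 6 is even, 3N + 6 is odd exactly when N is odd. Thus N is odd.

[⇐] Conversely, suppose N is odd; write N = 2j + 1. Then 3N + 6 = 3·(2j + 1) + 6 = 2·3j + 9, which is odd.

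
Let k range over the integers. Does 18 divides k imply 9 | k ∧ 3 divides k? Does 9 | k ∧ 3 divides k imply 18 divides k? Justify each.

(⇒) holds; (⇐) fails.

[⇒] If 18 ∣ k, write k = 18q. Since 18 = 2·9, k = 9·(2q), so 9 ∣ k; and since 18 = 6·3, k = 3·(6q), so 3 ∣ k.

[⇐] This fails: take k = 9. Both 9 ∣ 9 and 3 ∣ 9, yet 9 is not a multiple of 18 (since 9 = 0·18 + 9), so 18 ∤ 9.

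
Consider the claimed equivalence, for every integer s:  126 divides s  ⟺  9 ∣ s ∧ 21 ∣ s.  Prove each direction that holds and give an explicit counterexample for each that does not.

Only the forward implication holds.

[⇐] This fails: take s = 63. Both 9 ∣ 63 and 21 ∣ 63, yet 63 is not a multiple of 126 (since 63 = 0·126 + 63), so 126 ∤ 63.

[⇒] If 126 ∣ s, write s = 126q. Since 126 = 14·9, s = 9·(14q), so 9 ∣ s; and since 126 = 6·21, s = 21·(6q), so 21 ∣ s.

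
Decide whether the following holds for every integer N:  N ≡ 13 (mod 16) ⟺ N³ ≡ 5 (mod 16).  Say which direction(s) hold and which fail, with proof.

[⇒] Suppose N ≡ 13 (mod 16). Write N = 16j + 13. Then (16j + 13)³ = 4096j³ + 9984j² + 8112j + 2197 = 16(256j³ + 624j² + 507j + 137) + 5, so N³ ≡ 5 (mod 16).

[⇐] Conversely, suppose N³ ≡ 5 (mod 16). The only residue r in {0, …, 15} with r³ ≡ 5 (mod 16) is r = 13, so N ≡ 13 (mod 16).

Both directions hold; the statement is true.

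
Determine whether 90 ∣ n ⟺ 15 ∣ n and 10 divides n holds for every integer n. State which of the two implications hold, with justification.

(←) This fails: take n = 30. Both 15 ∣ 30 and 10 ∣ 30, yet 30 is not a multiple of 90 (since 30 = 0·90 + 30), so 90 ∤ 30.

(→) If 90 ∣ n, write n = 90q. Since 90 = 6·15, n = 15·(6q), so 15 ∣ n; and since 90 = 9·10, n = 10·(9q), so 10 ∣ n.

(⇒) holds; (⇐) fails.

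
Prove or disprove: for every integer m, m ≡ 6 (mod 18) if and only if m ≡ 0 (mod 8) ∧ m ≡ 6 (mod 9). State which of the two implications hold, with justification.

Only the reverse direction holds.

(⟸) If m ≡ 0 (mod 8) and m ≡ 6 (mod 9), then by the Chinese remainder theorem m ≡ 24 (mod 72). Since 24 ≡ 6 (mod 18) and 18 ∣ 72, we get m ≡ 6 (mod 18).

(⟹) This fails: m = 42 gives 42 ≡ 6 (mod 18) but 42 ≡ 2 (mod 8), so the conjunction on the right does not hold.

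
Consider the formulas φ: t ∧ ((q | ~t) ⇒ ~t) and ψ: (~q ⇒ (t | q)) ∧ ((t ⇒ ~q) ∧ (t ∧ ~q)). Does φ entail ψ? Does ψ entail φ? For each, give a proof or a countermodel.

(→) Assume the antecedent. If t is true, the antecedent forces (t = T, q = F), and the consequent holds there. If t is false, the antecedent cannot hold. Either way the consequent holds.

(←) Assume the antecedent. If t is true, the antecedent forces (t = T, q = F), and t ∧ ((q | ~t) ⇒ ~t) holds there. If t is false, the antecedent cannot hold. Either way t ∧ ((q | ~t) ⇒ ~t) holds.

The biconditional holds.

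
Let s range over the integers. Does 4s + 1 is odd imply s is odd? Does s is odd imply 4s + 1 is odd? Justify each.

(⇒) fails; (⇐) holds.

(→) This fails: take s = 4. Then 4s + 1 = 17, which is odd, yet s = 4 is even, not odd.

(←) Suppose s is odd. Since 4 is even, 4s is even for every s, so 4s + 1 has the same parity as 1, which is odd. Hence 4s + 1 is odd.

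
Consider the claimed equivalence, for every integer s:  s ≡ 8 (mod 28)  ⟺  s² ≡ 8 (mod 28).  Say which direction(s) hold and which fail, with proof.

(⟸) This fails: take s = 6. Then 6² = 36 ≡ 8 (mod 28), yet 6 ≡ 6 (mod 28), not 8.

(⟹) Suppose s ≡ 8 (mod 28). Write s = 28j + 8. Then (28j + 8)² = 784j² + 448j + 64 = 28(28j² + 16j + 2) + 8, so s² ≡ 8 (mod 28).

(⇒) holds; (⇐) fails.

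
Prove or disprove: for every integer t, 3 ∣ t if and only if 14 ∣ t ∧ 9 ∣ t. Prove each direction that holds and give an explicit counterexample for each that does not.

(⟹) This fails: take t = 3. Certainly 3 ∣ 3, but 14 ∤ 3.

(⟸) Suppose 14 ∣ t and 9 ∣ t. Any common multiple of 14 and 9 is a multiple of their lcm; here gcd(14, 9) = 1, so lcm(14, 9) = 14·9 = 126, so 126 ∣ t. Since 3 ∣ 126, it follows that 3 ∣ t.

The forward direction fails; the converse holds.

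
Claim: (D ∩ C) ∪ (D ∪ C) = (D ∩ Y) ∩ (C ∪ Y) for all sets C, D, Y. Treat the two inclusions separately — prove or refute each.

(⊆) This inclusion fails. Take C = {1}, D = ∅, Y = ∅; then 1 ∈ (D ∩ C) ∪ (D ∪ C) but 1 ∉ (D ∩ Y) ∩ (C ∪ Y).

(⊇) Let x ∈ (D ∩ Y) ∩ (C ∪ Y). Then either x ∈ D ∩ Y and x ∉ C; or x ∈ C ∩ D ∩ Y. In each case x ∈ (D ∩ C) ∪ (D ∪ C), so (D ∩ Y) ∩ (C ∪ Y) ⊆ (D ∩ C) ∪ (D ∪ C).

(⊆) fails; (⊇) holds.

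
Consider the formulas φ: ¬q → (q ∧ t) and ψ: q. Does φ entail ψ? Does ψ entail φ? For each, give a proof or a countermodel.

Equivalent; both directions hold.

(→) Assume the antecedent. If q is true, q reduces to true regardless of the other variables. If q is false, the antecedent cannot hold. Either way q holds.

(←) Assume the antecedent. If q is true, ¬q → (q ∧ t) reduces to true regardless of the other variables. If q is false, the antecedent cannot hold. Either way ¬q → (q ∧ t) holds.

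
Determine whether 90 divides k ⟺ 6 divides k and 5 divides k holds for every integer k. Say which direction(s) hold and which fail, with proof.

Only the forward direction holds.

(→) If 90 ∣ k, write k = 90q. Since 90 = 15·6, k = 6·(15q), so 6 ∣ k; and since 90 = 18·5, k = 5·(18q), so 5 ∣ k.

(←) This fails: take k = 30. Both 6 ∣ 30 and 5 ∣ 30, yet 30 is not a multiple of 90 (since 30 = 0·90 + 30), so 90 ∤ 30.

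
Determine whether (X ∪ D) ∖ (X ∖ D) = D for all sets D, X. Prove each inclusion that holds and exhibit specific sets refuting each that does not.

The two sets are equal.

Reverse inclusion. Let x ∈ D. Then either x ∈ D and x ∉ X; or x ∈ D ∩ X. In each case x ∈ (X ∪ D) ∖ (X ∖ D), so D ⊆ (X ∪ D) ∖ (X ∖ D).

Forward inclusion. Let x ∈ (X ∪ D) ∖ (X ∖ D). Then either x ∈ D and x ∉ X; or x ∈ D ∩ X. In each case x ∈ D, so (X ∪ D) ∖ (X ∖ D) ⊆ D.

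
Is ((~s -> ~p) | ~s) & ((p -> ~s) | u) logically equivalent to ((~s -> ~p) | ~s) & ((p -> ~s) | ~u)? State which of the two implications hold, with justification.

(⇒) This fails. Under s = T, p = T, u = T, the left side is true but the right side is false.

(⇐) This fails. Under s = T, p = T, u = F, the left side is false but the right side is true.

Both directions fail.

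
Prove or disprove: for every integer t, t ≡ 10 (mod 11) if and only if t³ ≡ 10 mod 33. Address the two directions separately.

[⇒] This fails: take t = 21. Then 21 ≡ 10 (mod 11), but 21³ = 9261 ≡ 21 (mod 33), not 10.

[⇐] Conversely, the residues r modulo 33 with r³ ≡ 10 (mod 33) are exactly {10}, and each is ≡ 10 (mod 11).

Only the reverse direction holds.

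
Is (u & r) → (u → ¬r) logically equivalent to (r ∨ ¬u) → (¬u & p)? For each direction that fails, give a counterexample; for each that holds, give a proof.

Only the reverse direction holds.

(⇒) This fails. Under p = F, u = F, r = F, the left side is true but the right side is false.

(⇐) Assume the antecedent. If u is true, the antecedent forces (p = F, u = T, r = F) or (p = T, u = T, r = F), and (u & r) → (u → ¬r) holds there. If u is false, (u & r) → (u → ¬r) reduces to true regardless of the other variables. Either way (u & r) → (u → ¬r) holds.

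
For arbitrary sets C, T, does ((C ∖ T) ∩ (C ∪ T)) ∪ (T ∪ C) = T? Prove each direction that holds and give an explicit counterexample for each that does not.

(⊇) Let x ∈ T. Then either x ∈ T and x ∉ C; or x ∈ C ∩ T. In each case x ∈ ((C ∖ T) ∩ (C ∪ T)) ∪ (T ∪ C), so T ⊆ ((C ∖ T) ∩ (C ∪ T)) ∪ (T ∪ C).

(⊆) This inclusion fails. Take C = {1}, T = ∅; then 1 ∈ ((C ∖ T) ∩ (C ∪ T)) ∪ (T ∪ C) but 1 ∉ T.

The sets are not equal: only the reverse inclusion holds.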